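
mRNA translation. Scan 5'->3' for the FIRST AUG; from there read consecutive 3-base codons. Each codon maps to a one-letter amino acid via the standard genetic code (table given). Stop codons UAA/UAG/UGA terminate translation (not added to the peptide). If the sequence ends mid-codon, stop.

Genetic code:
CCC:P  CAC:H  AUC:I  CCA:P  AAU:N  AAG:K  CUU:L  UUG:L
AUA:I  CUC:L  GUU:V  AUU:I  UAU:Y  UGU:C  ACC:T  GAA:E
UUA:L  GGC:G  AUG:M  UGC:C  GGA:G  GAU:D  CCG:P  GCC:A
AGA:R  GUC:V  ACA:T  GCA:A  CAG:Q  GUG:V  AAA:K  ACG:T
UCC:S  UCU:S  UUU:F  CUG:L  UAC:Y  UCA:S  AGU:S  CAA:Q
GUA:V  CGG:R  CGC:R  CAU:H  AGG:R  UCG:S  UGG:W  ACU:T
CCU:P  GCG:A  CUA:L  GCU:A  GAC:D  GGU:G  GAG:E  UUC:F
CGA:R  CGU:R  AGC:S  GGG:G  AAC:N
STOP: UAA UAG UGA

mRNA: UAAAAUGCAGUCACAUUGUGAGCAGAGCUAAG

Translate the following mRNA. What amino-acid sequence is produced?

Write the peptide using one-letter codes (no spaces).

Answer: MQSHCEQS

Derivation:
start AUG at pos 4
pos 4: AUG -> M; peptide=M
pos 7: CAG -> Q; peptide=MQ
pos 10: UCA -> S; peptide=MQS
pos 13: CAU -> H; peptide=MQSH
pos 16: UGU -> C; peptide=MQSHC
pos 19: GAG -> E; peptide=MQSHCE
pos 22: CAG -> Q; peptide=MQSHCEQ
pos 25: AGC -> S; peptide=MQSHCEQS
pos 28: UAA -> STOP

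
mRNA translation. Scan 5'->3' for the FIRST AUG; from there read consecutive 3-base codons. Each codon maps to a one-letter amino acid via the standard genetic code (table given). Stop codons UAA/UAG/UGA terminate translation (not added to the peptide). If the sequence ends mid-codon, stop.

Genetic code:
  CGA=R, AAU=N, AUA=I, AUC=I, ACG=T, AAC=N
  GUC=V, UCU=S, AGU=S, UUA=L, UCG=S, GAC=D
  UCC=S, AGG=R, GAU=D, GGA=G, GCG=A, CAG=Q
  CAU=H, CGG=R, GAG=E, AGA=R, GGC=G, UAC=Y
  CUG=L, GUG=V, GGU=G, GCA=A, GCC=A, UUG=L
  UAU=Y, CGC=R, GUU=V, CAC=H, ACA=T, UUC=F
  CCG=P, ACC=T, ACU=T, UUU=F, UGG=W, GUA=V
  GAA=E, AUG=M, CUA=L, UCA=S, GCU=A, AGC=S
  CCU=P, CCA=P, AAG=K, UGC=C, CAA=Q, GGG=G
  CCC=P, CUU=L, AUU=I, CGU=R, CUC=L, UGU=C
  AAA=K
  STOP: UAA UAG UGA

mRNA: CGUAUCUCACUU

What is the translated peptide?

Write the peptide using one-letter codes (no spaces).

no AUG start codon found

Answer: (empty: no AUG start codon)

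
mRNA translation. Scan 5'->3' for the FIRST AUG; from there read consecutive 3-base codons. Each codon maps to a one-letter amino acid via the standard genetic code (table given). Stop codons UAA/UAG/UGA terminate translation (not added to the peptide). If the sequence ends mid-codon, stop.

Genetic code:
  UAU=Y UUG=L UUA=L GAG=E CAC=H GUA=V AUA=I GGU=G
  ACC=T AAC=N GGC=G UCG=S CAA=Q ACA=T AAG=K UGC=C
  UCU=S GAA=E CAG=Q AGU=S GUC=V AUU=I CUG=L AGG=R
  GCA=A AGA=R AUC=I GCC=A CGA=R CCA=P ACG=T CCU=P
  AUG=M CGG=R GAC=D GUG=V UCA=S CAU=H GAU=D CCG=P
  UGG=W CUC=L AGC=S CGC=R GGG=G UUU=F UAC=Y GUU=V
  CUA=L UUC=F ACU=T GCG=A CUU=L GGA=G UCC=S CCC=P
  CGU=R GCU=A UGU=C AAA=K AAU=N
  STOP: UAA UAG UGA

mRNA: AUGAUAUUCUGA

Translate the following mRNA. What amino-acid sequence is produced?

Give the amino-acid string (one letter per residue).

start AUG at pos 0
pos 0: AUG -> M; peptide=M
pos 3: AUA -> I; peptide=MI
pos 6: UUC -> F; peptide=MIF
pos 9: UGA -> STOP

Answer: MIF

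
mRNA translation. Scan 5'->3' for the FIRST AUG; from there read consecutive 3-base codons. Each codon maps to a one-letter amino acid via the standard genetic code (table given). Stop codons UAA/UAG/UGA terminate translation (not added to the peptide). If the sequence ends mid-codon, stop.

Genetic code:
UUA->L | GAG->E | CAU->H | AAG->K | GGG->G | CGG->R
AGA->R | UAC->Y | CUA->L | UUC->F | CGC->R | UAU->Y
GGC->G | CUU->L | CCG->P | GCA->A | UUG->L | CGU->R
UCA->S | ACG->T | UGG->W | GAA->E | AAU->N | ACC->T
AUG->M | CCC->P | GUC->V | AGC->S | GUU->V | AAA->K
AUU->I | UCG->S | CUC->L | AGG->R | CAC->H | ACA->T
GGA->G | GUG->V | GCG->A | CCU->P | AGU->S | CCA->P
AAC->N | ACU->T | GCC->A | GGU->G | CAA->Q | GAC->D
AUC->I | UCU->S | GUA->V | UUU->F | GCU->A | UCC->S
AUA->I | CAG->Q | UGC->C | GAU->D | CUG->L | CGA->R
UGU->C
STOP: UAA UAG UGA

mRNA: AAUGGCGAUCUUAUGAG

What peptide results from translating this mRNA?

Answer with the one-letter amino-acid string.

Answer: MAIL

Derivation:
start AUG at pos 1
pos 1: AUG -> M; peptide=M
pos 4: GCG -> A; peptide=MA
pos 7: AUC -> I; peptide=MAI
pos 10: UUA -> L; peptide=MAIL
pos 13: UGA -> STOP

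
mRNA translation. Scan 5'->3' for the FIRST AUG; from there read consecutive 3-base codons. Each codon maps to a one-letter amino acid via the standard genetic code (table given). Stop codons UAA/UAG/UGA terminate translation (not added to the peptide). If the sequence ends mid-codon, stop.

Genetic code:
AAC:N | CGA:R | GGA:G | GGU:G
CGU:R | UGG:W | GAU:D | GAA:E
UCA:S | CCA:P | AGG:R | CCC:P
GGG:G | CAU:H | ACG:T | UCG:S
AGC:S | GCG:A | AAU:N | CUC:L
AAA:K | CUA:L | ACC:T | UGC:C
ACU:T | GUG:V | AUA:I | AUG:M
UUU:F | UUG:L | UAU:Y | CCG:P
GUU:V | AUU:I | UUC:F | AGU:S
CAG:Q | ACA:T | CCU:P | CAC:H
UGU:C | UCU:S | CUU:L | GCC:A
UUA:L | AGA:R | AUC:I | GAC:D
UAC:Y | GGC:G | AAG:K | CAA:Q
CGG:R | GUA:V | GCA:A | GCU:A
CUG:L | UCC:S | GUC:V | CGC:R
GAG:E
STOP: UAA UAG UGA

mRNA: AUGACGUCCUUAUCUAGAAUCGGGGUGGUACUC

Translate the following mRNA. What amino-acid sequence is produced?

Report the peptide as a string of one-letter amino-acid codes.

Answer: MTSLSRIGVVL

Derivation:
start AUG at pos 0
pos 0: AUG -> M; peptide=M
pos 3: ACG -> T; peptide=MT
pos 6: UCC -> S; peptide=MTS
pos 9: UUA -> L; peptide=MTSL
pos 12: UCU -> S; peptide=MTSLS
pos 15: AGA -> R; peptide=MTSLSR
pos 18: AUC -> I; peptide=MTSLSRI
pos 21: GGG -> G; peptide=MTSLSRIG
pos 24: GUG -> V; peptide=MTSLSRIGV
pos 27: GUA -> V; peptide=MTSLSRIGVV
pos 30: CUC -> L; peptide=MTSLSRIGVVL
pos 33: only 0 nt remain (<3), stop (end of mRNA)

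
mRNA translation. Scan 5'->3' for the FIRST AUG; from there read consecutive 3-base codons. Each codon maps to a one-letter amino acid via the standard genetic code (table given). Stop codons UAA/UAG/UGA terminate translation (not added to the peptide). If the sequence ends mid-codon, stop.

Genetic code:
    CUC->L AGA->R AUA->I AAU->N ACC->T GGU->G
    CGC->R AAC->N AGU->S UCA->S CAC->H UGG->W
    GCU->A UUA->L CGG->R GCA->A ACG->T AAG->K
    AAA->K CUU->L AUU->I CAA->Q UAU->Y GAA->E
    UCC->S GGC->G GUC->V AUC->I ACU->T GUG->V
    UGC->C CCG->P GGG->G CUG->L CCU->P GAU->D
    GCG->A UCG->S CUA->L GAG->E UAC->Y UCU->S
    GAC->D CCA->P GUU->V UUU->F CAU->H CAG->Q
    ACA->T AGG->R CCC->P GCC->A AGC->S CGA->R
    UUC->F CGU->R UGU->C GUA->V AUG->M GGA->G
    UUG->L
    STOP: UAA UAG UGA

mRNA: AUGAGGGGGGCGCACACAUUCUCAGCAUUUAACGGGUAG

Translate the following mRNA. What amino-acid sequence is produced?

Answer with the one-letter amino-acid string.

start AUG at pos 0
pos 0: AUG -> M; peptide=M
pos 3: AGG -> R; peptide=MR
pos 6: GGG -> G; peptide=MRG
pos 9: GCG -> A; peptide=MRGA
pos 12: CAC -> H; peptide=MRGAH
pos 15: ACA -> T; peptide=MRGAHT
pos 18: UUC -> F; peptide=MRGAHTF
pos 21: UCA -> S; peptide=MRGAHTFS
pos 24: GCA -> A; peptide=MRGAHTFSA
pos 27: UUU -> F; peptide=MRGAHTFSAF
pos 30: AAC -> N; peptide=MRGAHTFSAFN
pos 33: GGG -> G; peptide=MRGAHTFSAFNG
pos 36: UAG -> STOP

Answer: MRGAHTFSAFNG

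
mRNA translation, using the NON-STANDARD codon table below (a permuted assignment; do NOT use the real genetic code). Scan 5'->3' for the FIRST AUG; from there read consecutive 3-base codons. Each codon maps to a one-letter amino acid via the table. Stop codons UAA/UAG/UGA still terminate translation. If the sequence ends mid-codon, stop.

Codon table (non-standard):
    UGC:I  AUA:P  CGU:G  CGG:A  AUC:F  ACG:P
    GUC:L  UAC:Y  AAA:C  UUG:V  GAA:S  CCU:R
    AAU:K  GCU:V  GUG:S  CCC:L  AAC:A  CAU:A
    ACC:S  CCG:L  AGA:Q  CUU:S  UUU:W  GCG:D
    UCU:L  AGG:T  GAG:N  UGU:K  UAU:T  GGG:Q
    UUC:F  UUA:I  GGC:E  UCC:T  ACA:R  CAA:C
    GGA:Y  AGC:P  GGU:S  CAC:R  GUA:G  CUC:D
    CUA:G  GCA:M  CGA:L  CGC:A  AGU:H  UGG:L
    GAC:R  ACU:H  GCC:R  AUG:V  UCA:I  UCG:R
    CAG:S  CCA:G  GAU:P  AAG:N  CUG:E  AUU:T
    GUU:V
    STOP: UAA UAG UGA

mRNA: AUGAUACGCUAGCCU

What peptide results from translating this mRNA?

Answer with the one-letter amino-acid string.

start AUG at pos 0
pos 0: AUG -> V; peptide=V
pos 3: AUA -> P; peptide=VP
pos 6: CGC -> A; peptide=VPA
pos 9: UAG -> STOP

Answer: VPA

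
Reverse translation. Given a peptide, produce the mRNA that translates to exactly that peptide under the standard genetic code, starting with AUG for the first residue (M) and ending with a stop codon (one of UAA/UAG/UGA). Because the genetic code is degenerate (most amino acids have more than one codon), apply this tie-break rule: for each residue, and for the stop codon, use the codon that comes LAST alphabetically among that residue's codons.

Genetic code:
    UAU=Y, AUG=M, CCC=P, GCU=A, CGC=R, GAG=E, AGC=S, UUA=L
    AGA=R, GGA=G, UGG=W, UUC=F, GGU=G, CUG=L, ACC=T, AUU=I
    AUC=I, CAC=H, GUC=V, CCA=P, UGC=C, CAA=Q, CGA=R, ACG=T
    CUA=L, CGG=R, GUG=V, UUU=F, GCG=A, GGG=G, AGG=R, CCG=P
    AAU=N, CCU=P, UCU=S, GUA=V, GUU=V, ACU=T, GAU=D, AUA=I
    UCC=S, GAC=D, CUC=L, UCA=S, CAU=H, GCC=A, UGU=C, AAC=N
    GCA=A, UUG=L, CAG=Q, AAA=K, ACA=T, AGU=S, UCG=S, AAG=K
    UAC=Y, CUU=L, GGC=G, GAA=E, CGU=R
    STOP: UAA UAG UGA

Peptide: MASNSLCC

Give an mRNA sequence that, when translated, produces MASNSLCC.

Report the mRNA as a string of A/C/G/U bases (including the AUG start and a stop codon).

Answer: mRNA: AUGGCUUCUAAUUCUUUGUGUUGUUGA

Derivation:
residue 1: M -> AUG (start codon)
residue 2: A codons sorted = GCA,GCC,GCG,GCU -> pick last = GCU
residue 3: S codons sorted = AGC,AGU,UCA,UCC,UCG,UCU -> pick last = UCU
residue 4: N codons sorted = AAC,AAU -> pick last = AAU
residue 5: S codons sorted = AGC,AGU,UCA,UCC,UCG,UCU -> pick last = UCU
residue 6: L codons sorted = CUA,CUC,CUG,CUU,UUA,UUG -> pick last = UUG
residue 7: C codons sorted = UGC,UGU -> pick last = UGU
residue 8: C codons sorted = UGC,UGU -> pick last = UGU
terminator: stop codons sorted = UAA,UAG,UGA -> pick last = UGA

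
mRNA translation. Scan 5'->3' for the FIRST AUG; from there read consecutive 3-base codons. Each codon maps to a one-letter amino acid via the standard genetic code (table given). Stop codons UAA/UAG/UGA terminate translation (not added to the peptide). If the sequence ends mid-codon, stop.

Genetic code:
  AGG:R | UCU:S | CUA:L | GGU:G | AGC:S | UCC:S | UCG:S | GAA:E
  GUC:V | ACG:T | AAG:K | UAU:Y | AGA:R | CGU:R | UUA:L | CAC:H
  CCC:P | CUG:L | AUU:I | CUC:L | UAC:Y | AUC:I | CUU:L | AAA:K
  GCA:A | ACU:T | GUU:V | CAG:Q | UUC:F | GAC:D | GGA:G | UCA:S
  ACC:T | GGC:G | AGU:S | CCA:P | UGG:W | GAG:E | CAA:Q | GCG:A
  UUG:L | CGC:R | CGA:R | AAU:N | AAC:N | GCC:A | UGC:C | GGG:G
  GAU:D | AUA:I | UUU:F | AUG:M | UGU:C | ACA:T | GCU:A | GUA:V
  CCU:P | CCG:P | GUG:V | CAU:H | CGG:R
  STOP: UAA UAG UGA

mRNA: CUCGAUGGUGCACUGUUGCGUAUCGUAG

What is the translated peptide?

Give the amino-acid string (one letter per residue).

Answer: MVHCCVS

Derivation:
start AUG at pos 4
pos 4: AUG -> M; peptide=M
pos 7: GUG -> V; peptide=MV
pos 10: CAC -> H; peptide=MVH
pos 13: UGU -> C; peptide=MVHC
pos 16: UGC -> C; peptide=MVHCC
pos 19: GUA -> V; peptide=MVHCCV
pos 22: UCG -> S; peptide=MVHCCVS
pos 25: UAG -> STOP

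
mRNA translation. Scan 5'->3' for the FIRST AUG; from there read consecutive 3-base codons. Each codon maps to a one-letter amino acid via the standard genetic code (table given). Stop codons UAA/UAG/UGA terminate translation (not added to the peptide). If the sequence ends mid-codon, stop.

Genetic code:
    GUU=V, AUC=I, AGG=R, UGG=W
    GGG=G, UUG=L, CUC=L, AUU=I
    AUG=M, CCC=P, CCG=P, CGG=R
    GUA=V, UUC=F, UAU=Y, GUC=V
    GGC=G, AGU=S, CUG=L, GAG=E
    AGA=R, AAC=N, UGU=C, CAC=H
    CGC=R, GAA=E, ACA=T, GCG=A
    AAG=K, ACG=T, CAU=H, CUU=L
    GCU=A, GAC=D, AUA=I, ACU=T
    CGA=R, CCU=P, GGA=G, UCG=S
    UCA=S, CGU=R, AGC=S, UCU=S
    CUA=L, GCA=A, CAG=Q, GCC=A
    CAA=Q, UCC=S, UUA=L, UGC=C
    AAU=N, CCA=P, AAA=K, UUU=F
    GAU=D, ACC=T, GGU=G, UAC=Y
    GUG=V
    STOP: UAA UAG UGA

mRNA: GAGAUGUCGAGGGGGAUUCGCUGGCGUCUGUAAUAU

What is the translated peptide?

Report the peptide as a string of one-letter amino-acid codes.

Answer: MSRGIRWRL

Derivation:
start AUG at pos 3
pos 3: AUG -> M; peptide=M
pos 6: UCG -> S; peptide=MS
pos 9: AGG -> R; peptide=MSR
pos 12: GGG -> G; peptide=MSRG
pos 15: AUU -> I; peptide=MSRGI
pos 18: CGC -> R; peptide=MSRGIR
pos 21: UGG -> W; peptide=MSRGIRW
pos 24: CGU -> R; peptide=MSRGIRWR
pos 27: CUG -> L; peptide=MSRGIRWRL
pos 30: UAA -> STOP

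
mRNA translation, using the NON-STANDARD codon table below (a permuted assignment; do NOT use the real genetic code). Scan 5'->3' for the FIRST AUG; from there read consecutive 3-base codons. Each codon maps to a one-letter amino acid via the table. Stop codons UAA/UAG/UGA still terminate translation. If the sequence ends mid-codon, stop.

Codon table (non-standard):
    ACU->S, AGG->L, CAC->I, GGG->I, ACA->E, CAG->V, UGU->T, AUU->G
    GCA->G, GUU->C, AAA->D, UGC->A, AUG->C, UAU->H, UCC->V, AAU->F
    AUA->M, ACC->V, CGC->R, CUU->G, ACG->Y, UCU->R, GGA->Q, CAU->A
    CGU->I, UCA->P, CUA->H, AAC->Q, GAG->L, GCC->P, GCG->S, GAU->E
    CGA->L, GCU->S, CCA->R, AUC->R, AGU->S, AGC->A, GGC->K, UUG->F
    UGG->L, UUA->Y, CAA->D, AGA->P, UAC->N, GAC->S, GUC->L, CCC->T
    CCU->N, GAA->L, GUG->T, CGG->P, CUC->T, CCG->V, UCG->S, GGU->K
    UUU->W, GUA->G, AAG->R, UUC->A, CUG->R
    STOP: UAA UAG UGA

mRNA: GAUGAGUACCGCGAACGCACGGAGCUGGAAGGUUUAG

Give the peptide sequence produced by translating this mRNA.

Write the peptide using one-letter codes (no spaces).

Answer: CSVSQGPALRC

Derivation:
start AUG at pos 1
pos 1: AUG -> C; peptide=C
pos 4: AGU -> S; peptide=CS
pos 7: ACC -> V; peptide=CSV
pos 10: GCG -> S; peptide=CSVS
pos 13: AAC -> Q; peptide=CSVSQ
pos 16: GCA -> G; peptide=CSVSQG
pos 19: CGG -> P; peptide=CSVSQGP
pos 22: AGC -> A; peptide=CSVSQGPA
pos 25: UGG -> L; peptide=CSVSQGPAL
pos 28: AAG -> R; peptide=CSVSQGPALR
pos 31: GUU -> C; peptide=CSVSQGPALRC
pos 34: UAG -> STOP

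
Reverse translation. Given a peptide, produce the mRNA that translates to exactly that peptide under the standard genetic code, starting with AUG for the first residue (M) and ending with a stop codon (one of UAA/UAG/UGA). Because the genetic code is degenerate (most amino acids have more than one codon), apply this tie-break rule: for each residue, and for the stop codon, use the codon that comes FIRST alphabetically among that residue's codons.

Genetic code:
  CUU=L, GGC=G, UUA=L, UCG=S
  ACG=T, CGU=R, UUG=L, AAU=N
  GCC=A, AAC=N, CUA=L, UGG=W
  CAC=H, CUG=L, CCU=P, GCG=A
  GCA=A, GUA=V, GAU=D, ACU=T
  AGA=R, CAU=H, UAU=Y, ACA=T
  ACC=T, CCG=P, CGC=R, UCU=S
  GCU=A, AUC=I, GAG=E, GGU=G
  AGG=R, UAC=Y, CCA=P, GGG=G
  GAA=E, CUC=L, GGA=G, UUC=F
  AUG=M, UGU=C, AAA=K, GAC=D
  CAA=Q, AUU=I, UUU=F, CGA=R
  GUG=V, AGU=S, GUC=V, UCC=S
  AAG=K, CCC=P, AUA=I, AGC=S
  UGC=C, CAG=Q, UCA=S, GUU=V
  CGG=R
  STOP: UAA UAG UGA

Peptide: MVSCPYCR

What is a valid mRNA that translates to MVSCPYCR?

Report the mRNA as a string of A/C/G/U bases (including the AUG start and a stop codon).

Answer: mRNA: AUGGUAAGCUGCCCAUACUGCAGAUAA

Derivation:
residue 1: M -> AUG (start codon)
residue 2: V codons sorted = GUA,GUC,GUG,GUU -> pick first = GUA
residue 3: S codons sorted = AGC,AGU,UCA,UCC,UCG,UCU -> pick first = AGC
residue 4: C codons sorted = UGC,UGU -> pick first = UGC
residue 5: P codons sorted = CCA,CCC,CCG,CCU -> pick first = CCA
residue 6: Y codons sorted = UAC,UAU -> pick first = UAC
residue 7: C codons sorted = UGC,UGU -> pick first = UGC
residue 8: R codons sorted = AGA,AGG,CGA,CGC,CGG,CGU -> pick first = AGA
terminator: stop codons sorted = UAA,UAG,UGA -> pick first = UAA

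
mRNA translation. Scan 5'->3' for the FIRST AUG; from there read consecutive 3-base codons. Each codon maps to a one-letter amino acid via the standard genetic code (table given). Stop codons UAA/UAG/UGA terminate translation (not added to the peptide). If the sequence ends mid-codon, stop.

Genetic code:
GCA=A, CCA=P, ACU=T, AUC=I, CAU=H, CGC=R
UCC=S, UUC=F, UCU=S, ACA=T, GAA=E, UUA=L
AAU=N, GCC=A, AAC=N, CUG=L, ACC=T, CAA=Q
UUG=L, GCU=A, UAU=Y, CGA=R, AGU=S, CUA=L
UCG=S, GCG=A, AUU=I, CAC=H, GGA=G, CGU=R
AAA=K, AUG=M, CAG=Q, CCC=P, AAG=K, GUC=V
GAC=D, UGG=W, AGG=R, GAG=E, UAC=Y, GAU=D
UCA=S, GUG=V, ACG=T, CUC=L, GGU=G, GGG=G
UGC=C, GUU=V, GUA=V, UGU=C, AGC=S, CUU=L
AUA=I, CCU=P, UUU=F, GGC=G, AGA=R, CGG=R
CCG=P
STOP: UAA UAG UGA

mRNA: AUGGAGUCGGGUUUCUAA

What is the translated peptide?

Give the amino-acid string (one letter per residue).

start AUG at pos 0
pos 0: AUG -> M; peptide=M
pos 3: GAG -> E; peptide=ME
pos 6: UCG -> S; peptide=MES
pos 9: GGU -> G; peptide=MESG
pos 12: UUC -> F; peptide=MESGF
pos 15: UAA -> STOP

Answer: MESGF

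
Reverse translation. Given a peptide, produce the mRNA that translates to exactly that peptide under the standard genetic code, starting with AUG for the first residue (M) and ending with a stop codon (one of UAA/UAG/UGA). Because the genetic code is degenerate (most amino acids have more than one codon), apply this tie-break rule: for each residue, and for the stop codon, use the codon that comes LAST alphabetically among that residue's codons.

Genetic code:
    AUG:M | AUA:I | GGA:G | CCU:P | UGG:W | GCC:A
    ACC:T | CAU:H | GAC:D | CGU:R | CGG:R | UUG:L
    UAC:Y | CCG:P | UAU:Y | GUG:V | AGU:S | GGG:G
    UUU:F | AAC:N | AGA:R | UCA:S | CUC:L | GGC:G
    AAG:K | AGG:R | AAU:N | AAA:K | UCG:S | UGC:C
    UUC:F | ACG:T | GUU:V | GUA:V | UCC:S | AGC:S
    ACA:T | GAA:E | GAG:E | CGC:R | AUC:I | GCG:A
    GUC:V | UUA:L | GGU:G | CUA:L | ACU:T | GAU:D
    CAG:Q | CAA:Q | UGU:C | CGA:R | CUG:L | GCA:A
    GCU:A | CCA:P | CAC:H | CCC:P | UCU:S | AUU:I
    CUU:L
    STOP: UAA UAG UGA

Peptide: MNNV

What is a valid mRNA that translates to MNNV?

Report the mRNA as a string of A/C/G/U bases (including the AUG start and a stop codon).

residue 1: M -> AUG (start codon)
residue 2: N codons sorted = AAC,AAU -> pick last = AAU
residue 3: N codons sorted = AAC,AAU -> pick last = AAU
residue 4: V codons sorted = GUA,GUC,GUG,GUU -> pick last = GUU
terminator: stop codons sorted = UAA,UAG,UGA -> pick last = UGA

Answer: mRNA: AUGAAUAAUGUUUGA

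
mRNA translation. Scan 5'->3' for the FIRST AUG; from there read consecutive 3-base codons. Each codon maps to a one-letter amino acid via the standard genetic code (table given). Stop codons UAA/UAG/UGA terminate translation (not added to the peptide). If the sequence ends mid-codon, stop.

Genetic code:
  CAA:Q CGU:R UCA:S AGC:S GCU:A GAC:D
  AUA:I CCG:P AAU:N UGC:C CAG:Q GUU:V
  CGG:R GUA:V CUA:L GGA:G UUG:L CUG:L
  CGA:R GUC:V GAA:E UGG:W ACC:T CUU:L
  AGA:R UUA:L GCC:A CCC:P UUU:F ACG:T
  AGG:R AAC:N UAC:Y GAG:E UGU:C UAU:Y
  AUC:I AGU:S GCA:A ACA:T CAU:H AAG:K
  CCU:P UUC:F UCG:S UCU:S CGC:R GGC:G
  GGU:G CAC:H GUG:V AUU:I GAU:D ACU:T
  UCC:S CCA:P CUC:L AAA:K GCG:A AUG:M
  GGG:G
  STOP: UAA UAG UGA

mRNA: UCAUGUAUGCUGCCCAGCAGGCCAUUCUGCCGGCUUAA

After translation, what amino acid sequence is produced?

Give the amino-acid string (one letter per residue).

start AUG at pos 2
pos 2: AUG -> M; peptide=M
pos 5: UAU -> Y; peptide=MY
pos 8: GCU -> A; peptide=MYA
pos 11: GCC -> A; peptide=MYAA
pos 14: CAG -> Q; peptide=MYAAQ
pos 17: CAG -> Q; peptide=MYAAQQ
pos 20: GCC -> A; peptide=MYAAQQA
pos 23: AUU -> I; peptide=MYAAQQAI
pos 26: CUG -> L; peptide=MYAAQQAIL
pos 29: CCG -> P; peptide=MYAAQQAILP
pos 32: GCU -> A; peptide=MYAAQQAILPA
pos 35: UAA -> STOP

Answer: MYAAQQAILPA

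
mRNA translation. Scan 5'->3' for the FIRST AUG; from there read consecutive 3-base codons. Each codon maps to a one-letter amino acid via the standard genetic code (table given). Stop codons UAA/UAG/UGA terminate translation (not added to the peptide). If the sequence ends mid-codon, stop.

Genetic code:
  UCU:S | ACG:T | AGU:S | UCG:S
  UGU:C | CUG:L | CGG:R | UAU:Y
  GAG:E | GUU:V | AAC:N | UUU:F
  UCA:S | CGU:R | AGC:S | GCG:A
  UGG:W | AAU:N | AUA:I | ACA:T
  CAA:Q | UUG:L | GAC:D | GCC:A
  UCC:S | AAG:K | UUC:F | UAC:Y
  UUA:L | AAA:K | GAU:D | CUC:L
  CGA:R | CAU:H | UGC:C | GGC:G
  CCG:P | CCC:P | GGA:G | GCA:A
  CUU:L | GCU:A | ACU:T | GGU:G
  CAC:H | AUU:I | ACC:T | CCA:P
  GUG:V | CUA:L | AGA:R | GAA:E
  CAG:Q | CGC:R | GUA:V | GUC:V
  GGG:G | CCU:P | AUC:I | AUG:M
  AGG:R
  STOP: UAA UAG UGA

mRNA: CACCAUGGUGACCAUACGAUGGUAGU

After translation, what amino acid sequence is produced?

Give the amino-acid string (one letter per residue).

Answer: MVTIRW

Derivation:
start AUG at pos 4
pos 4: AUG -> M; peptide=M
pos 7: GUG -> V; peptide=MV
pos 10: ACC -> T; peptide=MVT
pos 13: AUA -> I; peptide=MVTI
pos 16: CGA -> R; peptide=MVTIR
pos 19: UGG -> W; peptide=MVTIRW
pos 22: UAG -> STOP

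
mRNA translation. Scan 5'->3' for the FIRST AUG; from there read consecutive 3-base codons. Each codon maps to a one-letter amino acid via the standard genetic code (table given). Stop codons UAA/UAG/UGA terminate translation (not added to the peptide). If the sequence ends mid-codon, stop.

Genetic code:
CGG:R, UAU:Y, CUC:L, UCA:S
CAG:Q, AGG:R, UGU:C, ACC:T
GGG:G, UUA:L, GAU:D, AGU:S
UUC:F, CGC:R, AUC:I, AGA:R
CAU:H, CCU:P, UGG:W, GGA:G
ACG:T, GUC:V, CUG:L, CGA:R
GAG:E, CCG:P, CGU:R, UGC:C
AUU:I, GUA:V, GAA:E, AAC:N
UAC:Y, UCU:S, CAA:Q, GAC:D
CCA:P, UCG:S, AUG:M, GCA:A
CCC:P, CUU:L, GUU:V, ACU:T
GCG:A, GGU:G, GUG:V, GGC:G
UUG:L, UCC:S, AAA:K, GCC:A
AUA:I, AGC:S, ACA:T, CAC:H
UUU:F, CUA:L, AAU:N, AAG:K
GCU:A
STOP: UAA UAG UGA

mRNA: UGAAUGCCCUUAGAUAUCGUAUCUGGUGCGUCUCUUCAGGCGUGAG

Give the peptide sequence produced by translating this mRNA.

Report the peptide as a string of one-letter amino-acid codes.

start AUG at pos 3
pos 3: AUG -> M; peptide=M
pos 6: CCC -> P; peptide=MP
pos 9: UUA -> L; peptide=MPL
pos 12: GAU -> D; peptide=MPLD
pos 15: AUC -> I; peptide=MPLDI
pos 18: GUA -> V; peptide=MPLDIV
pos 21: UCU -> S; peptide=MPLDIVS
pos 24: GGU -> G; peptide=MPLDIVSG
pos 27: GCG -> A; peptide=MPLDIVSGA
pos 30: UCU -> S; peptide=MPLDIVSGAS
pos 33: CUU -> L; peptide=MPLDIVSGASL
pos 36: CAG -> Q; peptide=MPLDIVSGASLQ
pos 39: GCG -> A; peptide=MPLDIVSGASLQA
pos 42: UGA -> STOP

Answer: MPLDIVSGASLQA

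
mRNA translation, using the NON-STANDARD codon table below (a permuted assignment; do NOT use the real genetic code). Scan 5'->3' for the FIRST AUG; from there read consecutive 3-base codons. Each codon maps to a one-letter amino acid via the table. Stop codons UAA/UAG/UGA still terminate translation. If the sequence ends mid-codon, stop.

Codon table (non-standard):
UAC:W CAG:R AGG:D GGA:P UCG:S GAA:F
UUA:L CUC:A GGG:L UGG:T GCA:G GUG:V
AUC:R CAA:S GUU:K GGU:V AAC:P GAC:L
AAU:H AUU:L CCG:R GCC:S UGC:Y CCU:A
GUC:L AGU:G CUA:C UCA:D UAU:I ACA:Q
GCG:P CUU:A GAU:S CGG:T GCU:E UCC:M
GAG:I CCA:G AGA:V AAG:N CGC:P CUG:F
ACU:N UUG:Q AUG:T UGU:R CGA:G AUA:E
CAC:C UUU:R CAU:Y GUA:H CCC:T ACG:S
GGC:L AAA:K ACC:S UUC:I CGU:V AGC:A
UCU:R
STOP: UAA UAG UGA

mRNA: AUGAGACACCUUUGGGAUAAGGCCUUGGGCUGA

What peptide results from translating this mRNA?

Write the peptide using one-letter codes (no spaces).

start AUG at pos 0
pos 0: AUG -> T; peptide=T
pos 3: AGA -> V; peptide=TV
pos 6: CAC -> C; peptide=TVC
pos 9: CUU -> A; peptide=TVCA
pos 12: UGG -> T; peptide=TVCAT
pos 15: GAU -> S; peptide=TVCATS
pos 18: AAG -> N; peptide=TVCATSN
pos 21: GCC -> S; peptide=TVCATSNS
pos 24: UUG -> Q; peptide=TVCATSNSQ
pos 27: GGC -> L; peptide=TVCATSNSQL
pos 30: UGA -> STOP

Answer: TVCATSNSQL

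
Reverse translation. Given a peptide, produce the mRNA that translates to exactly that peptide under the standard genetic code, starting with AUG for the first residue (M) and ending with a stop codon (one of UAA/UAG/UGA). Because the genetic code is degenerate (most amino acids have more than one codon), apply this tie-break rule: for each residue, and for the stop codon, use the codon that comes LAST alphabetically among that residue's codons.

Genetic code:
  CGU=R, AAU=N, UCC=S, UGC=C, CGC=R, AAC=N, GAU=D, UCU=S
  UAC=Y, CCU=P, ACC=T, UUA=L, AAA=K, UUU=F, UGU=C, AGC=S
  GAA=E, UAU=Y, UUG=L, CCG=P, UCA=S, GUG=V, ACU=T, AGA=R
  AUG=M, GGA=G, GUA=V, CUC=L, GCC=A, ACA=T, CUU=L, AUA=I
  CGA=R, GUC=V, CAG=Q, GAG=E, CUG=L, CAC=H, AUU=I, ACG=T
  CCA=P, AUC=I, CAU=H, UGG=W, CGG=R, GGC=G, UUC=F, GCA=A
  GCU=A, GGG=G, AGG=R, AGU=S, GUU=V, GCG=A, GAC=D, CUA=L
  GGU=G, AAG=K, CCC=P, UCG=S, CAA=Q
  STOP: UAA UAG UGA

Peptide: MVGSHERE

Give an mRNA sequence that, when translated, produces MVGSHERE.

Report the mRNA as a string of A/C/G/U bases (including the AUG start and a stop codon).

residue 1: M -> AUG (start codon)
residue 2: V codons sorted = GUA,GUC,GUG,GUU -> pick last = GUU
residue 3: G codons sorted = GGA,GGC,GGG,GGU -> pick last = GGU
residue 4: S codons sorted = AGC,AGU,UCA,UCC,UCG,UCU -> pick last = UCU
residue 5: H codons sorted = CAC,CAU -> pick last = CAU
residue 6: E codons sorted = GAA,GAG -> pick last = GAG
residue 7: R codons sorted = AGA,AGG,CGA,CGC,CGG,CGU -> pick last = CGU
residue 8: E codons sorted = GAA,GAG -> pick last = GAG
terminator: stop codons sorted = UAA,UAG,UGA -> pick last = UGA

Answer: mRNA: AUGGUUGGUUCUCAUGAGCGUGAGUGA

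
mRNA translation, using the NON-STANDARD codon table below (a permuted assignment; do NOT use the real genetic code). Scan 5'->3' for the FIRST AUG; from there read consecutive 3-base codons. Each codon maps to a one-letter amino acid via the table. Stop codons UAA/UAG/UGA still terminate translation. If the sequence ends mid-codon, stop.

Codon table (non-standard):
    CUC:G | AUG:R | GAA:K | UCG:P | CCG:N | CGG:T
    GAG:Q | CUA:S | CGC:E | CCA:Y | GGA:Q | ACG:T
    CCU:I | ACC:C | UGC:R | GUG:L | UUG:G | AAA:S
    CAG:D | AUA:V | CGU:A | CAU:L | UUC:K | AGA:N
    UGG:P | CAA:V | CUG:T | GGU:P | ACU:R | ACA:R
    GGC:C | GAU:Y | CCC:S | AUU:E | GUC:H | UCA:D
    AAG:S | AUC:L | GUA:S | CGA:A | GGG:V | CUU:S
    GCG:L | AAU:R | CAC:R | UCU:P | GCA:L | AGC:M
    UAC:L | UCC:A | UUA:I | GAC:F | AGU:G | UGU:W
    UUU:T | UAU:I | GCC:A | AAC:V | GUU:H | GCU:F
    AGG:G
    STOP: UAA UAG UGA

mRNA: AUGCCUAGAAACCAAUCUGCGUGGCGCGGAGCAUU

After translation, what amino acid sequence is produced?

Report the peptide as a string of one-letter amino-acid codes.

start AUG at pos 0
pos 0: AUG -> R; peptide=R
pos 3: CCU -> I; peptide=RI
pos 6: AGA -> N; peptide=RIN
pos 9: AAC -> V; peptide=RINV
pos 12: CAA -> V; peptide=RINVV
pos 15: UCU -> P; peptide=RINVVP
pos 18: GCG -> L; peptide=RINVVPL
pos 21: UGG -> P; peptide=RINVVPLP
pos 24: CGC -> E; peptide=RINVVPLPE
pos 27: GGA -> Q; peptide=RINVVPLPEQ
pos 30: GCA -> L; peptide=RINVVPLPEQL
pos 33: only 2 nt remain (<3), stop (end of mRNA)

Answer: RINVVPLPEQL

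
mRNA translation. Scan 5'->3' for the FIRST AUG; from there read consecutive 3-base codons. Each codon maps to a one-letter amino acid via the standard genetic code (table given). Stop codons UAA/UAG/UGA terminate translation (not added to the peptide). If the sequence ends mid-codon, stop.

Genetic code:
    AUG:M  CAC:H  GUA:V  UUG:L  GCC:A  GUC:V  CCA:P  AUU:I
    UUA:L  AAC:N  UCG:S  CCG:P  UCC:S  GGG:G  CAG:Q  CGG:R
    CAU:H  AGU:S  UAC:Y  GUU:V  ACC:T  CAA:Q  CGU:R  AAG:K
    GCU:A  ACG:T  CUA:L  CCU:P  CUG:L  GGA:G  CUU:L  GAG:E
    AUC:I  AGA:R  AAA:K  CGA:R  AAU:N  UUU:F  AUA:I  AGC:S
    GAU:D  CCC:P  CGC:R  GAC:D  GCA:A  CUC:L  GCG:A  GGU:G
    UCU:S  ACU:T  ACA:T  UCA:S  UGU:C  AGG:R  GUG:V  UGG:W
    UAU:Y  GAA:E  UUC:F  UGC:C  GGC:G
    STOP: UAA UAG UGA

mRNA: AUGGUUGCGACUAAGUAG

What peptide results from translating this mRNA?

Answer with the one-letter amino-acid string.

Answer: MVATK

Derivation:
start AUG at pos 0
pos 0: AUG -> M; peptide=M
pos 3: GUU -> V; peptide=MV
pos 6: GCG -> A; peptide=MVA
pos 9: ACU -> T; peptide=MVAT
pos 12: AAG -> K; peptide=MVATK
pos 15: UAG -> STOP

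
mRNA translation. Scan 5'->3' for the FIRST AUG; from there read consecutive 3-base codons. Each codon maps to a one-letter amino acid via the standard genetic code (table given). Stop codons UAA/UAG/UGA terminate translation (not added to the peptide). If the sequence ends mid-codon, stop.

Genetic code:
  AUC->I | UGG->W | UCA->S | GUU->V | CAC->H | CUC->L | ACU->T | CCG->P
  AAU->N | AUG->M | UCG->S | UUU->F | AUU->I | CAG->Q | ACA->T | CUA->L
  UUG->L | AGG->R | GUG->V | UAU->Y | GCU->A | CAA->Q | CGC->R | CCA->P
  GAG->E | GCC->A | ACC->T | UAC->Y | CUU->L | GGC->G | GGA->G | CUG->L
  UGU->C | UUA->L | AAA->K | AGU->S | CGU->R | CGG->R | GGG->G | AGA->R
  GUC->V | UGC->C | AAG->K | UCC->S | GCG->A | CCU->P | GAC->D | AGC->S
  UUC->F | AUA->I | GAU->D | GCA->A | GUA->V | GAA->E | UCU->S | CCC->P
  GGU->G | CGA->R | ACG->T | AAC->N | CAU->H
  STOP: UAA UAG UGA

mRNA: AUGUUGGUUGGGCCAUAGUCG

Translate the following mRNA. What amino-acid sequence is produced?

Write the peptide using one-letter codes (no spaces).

start AUG at pos 0
pos 0: AUG -> M; peptide=M
pos 3: UUG -> L; peptide=ML
pos 6: GUU -> V; peptide=MLV
pos 9: GGG -> G; peptide=MLVG
pos 12: CCA -> P; peptide=MLVGP
pos 15: UAG -> STOP

Answer: MLVGP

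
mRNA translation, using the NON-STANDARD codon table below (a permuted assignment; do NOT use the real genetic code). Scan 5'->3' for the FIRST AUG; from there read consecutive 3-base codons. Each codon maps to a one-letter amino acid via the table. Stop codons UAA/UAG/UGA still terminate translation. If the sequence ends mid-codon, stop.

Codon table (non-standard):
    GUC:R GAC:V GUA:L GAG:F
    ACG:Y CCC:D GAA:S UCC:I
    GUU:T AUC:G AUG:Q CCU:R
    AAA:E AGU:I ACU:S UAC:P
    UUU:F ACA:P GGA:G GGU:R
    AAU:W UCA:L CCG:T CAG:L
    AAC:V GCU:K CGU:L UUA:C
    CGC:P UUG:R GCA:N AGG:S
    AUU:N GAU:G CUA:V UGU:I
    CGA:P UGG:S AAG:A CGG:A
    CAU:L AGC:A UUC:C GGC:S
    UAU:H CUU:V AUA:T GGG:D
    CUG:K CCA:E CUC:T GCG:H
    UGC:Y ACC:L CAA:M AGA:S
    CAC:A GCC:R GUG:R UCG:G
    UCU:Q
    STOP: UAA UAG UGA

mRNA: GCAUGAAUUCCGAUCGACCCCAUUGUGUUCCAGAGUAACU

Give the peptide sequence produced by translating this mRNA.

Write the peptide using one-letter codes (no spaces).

start AUG at pos 2
pos 2: AUG -> Q; peptide=Q
pos 5: AAU -> W; peptide=QW
pos 8: UCC -> I; peptide=QWI
pos 11: GAU -> G; peptide=QWIG
pos 14: CGA -> P; peptide=QWIGP
pos 17: CCC -> D; peptide=QWIGPD
pos 20: CAU -> L; peptide=QWIGPDL
pos 23: UGU -> I; peptide=QWIGPDLI
pos 26: GUU -> T; peptide=QWIGPDLIT
pos 29: CCA -> E; peptide=QWIGPDLITE
pos 32: GAG -> F; peptide=QWIGPDLITEF
pos 35: UAA -> STOP

Answer: QWIGPDLITEF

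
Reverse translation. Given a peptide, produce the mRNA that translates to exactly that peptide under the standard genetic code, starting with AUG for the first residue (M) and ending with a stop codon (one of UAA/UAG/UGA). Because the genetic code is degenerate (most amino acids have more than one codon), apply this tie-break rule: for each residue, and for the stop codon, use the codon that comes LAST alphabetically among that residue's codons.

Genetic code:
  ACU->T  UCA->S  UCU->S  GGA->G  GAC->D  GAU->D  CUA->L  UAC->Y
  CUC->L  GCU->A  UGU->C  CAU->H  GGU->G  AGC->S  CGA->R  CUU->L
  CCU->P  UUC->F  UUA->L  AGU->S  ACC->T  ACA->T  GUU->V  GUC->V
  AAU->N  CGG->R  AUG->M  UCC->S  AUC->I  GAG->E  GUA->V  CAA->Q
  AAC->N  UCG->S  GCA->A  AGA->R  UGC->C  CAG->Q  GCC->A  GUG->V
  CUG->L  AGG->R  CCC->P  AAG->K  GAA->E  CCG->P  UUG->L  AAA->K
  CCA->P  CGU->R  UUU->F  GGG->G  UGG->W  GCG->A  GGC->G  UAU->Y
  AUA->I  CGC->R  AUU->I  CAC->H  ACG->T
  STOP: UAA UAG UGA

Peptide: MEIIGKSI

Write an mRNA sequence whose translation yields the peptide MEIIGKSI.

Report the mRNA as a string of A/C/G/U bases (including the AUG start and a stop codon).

residue 1: M -> AUG (start codon)
residue 2: E codons sorted = GAA,GAG -> pick last = GAG
residue 3: I codons sorted = AUA,AUC,AUU -> pick last = AUU
residue 4: I codons sorted = AUA,AUC,AUU -> pick last = AUU
residue 5: G codons sorted = GGA,GGC,GGG,GGU -> pick last = GGU
residue 6: K codons sorted = AAA,AAG -> pick last = AAG
residue 7: S codons sorted = AGC,AGU,UCA,UCC,UCG,UCU -> pick last = UCU
residue 8: I codons sorted = AUA,AUC,AUU -> pick last = AUU
terminator: stop codons sorted = UAA,UAG,UGA -> pick last = UGA

Answer: mRNA: AUGGAGAUUAUUGGUAAGUCUAUUUGA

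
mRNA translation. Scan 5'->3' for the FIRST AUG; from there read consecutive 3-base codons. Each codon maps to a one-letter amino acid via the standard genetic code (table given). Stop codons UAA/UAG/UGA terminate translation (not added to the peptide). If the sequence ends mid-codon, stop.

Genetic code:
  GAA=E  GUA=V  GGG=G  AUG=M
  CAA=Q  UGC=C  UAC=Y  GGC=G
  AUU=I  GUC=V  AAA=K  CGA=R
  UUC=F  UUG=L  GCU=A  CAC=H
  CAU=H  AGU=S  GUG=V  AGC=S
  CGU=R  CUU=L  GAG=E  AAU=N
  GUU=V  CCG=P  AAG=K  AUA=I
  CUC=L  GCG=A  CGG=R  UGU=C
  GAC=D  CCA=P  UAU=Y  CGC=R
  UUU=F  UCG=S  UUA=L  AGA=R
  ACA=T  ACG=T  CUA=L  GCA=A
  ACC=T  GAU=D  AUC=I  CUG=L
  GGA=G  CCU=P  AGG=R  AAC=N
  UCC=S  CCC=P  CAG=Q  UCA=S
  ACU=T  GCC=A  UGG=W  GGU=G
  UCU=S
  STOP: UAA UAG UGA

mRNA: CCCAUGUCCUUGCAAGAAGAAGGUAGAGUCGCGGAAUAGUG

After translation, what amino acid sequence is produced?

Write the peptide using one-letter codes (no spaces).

start AUG at pos 3
pos 3: AUG -> M; peptide=M
pos 6: UCC -> S; peptide=MS
pos 9: UUG -> L; peptide=MSL
pos 12: CAA -> Q; peptide=MSLQ
pos 15: GAA -> E; peptide=MSLQE
pos 18: GAA -> E; peptide=MSLQEE
pos 21: GGU -> G; peptide=MSLQEEG
pos 24: AGA -> R; peptide=MSLQEEGR
pos 27: GUC -> V; peptide=MSLQEEGRV
pos 30: GCG -> A; peptide=MSLQEEGRVA
pos 33: GAA -> E; peptide=MSLQEEGRVAE
pos 36: UAG -> STOP

Answer: MSLQEEGRVAE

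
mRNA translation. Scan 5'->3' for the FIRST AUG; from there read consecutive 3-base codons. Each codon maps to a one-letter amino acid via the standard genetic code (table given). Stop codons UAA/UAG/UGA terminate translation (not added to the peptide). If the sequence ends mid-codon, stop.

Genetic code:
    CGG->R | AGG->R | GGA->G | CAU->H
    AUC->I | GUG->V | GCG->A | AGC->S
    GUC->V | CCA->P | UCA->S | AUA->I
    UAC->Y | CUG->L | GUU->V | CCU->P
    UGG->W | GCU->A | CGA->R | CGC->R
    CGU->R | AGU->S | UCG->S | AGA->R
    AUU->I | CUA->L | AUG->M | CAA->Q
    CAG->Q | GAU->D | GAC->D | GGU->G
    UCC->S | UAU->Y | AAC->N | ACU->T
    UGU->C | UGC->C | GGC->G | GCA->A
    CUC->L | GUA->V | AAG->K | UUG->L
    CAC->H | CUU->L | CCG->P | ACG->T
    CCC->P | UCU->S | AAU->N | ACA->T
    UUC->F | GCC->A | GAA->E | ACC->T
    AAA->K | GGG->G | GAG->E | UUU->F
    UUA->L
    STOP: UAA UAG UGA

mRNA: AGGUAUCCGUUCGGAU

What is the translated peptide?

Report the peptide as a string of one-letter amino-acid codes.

Answer: (empty: no AUG start codon)

Derivation:
no AUG start codon found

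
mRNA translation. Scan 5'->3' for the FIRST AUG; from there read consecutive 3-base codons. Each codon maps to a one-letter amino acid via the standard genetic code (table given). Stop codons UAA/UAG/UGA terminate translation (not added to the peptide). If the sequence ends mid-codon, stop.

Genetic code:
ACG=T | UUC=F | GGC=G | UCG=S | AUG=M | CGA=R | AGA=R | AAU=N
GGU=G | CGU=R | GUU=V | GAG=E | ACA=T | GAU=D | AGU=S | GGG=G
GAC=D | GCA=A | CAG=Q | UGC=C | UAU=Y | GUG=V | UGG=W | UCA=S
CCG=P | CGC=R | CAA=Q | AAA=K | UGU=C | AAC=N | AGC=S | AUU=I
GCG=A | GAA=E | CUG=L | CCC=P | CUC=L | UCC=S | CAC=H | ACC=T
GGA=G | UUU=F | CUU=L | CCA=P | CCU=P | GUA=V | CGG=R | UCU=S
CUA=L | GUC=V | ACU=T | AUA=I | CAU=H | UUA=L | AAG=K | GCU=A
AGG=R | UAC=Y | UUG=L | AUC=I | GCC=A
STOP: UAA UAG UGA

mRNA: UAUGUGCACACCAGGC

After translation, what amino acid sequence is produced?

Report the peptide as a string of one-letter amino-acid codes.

Answer: MCTPG

Derivation:
start AUG at pos 1
pos 1: AUG -> M; peptide=M
pos 4: UGC -> C; peptide=MC
pos 7: ACA -> T; peptide=MCT
pos 10: CCA -> P; peptide=MCTP
pos 13: GGC -> G; peptide=MCTPG
pos 16: only 0 nt remain (<3), stop (end of mRNA)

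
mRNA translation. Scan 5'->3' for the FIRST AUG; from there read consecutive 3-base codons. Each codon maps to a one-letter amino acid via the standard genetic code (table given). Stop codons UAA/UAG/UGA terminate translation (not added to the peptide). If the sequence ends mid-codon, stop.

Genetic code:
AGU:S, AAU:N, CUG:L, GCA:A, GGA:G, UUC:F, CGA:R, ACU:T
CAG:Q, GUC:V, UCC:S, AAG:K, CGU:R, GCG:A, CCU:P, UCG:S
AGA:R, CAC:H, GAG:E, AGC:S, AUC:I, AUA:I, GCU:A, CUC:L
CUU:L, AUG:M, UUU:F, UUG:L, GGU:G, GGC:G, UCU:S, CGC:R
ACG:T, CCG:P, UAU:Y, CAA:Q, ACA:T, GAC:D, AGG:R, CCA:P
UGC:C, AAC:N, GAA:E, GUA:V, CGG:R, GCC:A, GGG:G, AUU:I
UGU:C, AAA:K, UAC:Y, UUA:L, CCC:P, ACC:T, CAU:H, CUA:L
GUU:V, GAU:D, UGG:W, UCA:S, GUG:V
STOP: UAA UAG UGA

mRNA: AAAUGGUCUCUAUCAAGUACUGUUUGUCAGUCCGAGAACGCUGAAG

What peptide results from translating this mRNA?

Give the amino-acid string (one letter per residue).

start AUG at pos 2
pos 2: AUG -> M; peptide=M
pos 5: GUC -> V; peptide=MV
pos 8: UCU -> S; peptide=MVS
pos 11: AUC -> I; peptide=MVSI
pos 14: AAG -> K; peptide=MVSIK
pos 17: UAC -> Y; peptide=MVSIKY
pos 20: UGU -> C; peptide=MVSIKYC
pos 23: UUG -> L; peptide=MVSIKYCL
pos 26: UCA -> S; peptide=MVSIKYCLS
pos 29: GUC -> V; peptide=MVSIKYCLSV
pos 32: CGA -> R; peptide=MVSIKYCLSVR
pos 35: GAA -> E; peptide=MVSIKYCLSVRE
pos 38: CGC -> R; peptide=MVSIKYCLSVRER
pos 41: UGA -> STOP

Answer: MVSIKYCLSVRER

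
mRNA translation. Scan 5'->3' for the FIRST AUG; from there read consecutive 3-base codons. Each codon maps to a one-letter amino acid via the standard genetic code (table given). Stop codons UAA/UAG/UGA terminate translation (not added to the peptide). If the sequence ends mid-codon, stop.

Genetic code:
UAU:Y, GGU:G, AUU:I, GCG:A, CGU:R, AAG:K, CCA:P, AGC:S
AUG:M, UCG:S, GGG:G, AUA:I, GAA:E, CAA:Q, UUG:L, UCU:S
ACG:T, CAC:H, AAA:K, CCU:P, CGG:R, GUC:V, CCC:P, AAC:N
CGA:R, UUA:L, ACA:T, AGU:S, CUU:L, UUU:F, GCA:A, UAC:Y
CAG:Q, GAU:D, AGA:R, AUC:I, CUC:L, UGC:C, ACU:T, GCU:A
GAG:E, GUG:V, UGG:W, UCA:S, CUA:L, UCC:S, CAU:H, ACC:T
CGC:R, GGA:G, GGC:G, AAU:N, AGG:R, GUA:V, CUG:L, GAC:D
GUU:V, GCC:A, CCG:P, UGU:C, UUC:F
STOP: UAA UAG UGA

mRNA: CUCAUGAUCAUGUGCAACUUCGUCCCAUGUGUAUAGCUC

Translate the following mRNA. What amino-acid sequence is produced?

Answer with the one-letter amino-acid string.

Answer: MIMCNFVPCV

Derivation:
start AUG at pos 3
pos 3: AUG -> M; peptide=M
pos 6: AUC -> I; peptide=MI
pos 9: AUG -> M; peptide=MIM
pos 12: UGC -> C; peptide=MIMC
pos 15: AAC -> N; peptide=MIMCN
pos 18: UUC -> F; peptide=MIMCNF
pos 21: GUC -> V; peptide=MIMCNFV
pos 24: CCA -> P; peptide=MIMCNFVP
pos 27: UGU -> C; peptide=MIMCNFVPC
pos 30: GUA -> V; peptide=MIMCNFVPCV
pos 33: UAG -> STOP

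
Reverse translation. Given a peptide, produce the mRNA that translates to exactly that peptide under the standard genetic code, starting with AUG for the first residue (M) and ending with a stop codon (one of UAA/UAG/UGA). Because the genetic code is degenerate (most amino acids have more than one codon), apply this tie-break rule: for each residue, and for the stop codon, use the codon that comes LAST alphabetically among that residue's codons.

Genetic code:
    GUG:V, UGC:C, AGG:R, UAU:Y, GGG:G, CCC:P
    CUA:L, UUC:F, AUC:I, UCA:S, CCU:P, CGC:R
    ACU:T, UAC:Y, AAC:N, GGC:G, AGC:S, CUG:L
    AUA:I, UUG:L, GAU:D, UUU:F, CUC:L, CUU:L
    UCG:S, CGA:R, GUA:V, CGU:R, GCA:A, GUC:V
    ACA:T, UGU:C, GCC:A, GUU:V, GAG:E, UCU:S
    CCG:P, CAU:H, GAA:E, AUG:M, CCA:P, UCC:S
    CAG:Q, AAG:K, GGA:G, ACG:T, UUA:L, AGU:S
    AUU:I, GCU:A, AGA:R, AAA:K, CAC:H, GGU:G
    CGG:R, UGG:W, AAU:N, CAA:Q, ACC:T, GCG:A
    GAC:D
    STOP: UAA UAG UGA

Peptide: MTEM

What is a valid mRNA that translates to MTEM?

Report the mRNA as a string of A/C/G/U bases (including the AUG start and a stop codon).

Answer: mRNA: AUGACUGAGAUGUGA

Derivation:
residue 1: M -> AUG (start codon)
residue 2: T codons sorted = ACA,ACC,ACG,ACU -> pick last = ACU
residue 3: E codons sorted = GAA,GAG -> pick last = GAG
residue 4: M -> AUG (only codon)
terminator: stop codons sorted = UAA,UAG,UGA -> pick last = UGA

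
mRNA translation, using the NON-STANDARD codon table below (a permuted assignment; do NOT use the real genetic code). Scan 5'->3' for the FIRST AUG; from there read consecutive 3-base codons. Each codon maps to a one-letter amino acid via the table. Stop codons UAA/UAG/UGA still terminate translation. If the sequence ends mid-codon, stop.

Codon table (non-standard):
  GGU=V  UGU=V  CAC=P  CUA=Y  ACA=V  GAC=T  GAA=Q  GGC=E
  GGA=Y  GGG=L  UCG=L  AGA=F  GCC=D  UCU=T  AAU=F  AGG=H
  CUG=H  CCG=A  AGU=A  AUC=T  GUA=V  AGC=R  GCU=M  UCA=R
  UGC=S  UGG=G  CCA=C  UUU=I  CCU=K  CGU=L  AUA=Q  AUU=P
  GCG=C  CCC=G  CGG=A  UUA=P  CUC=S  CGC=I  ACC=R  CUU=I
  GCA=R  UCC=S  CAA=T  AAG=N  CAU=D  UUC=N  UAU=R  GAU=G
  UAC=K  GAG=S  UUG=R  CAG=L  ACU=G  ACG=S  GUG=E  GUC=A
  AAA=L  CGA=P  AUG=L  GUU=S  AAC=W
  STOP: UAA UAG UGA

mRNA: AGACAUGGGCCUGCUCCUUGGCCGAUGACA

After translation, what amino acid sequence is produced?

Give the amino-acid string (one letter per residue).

start AUG at pos 4
pos 4: AUG -> L; peptide=L
pos 7: GGC -> E; peptide=LE
pos 10: CUG -> H; peptide=LEH
pos 13: CUC -> S; peptide=LEHS
pos 16: CUU -> I; peptide=LEHSI
pos 19: GGC -> E; peptide=LEHSIE
pos 22: CGA -> P; peptide=LEHSIEP
pos 25: UGA -> STOP

Answer: LEHSIEP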